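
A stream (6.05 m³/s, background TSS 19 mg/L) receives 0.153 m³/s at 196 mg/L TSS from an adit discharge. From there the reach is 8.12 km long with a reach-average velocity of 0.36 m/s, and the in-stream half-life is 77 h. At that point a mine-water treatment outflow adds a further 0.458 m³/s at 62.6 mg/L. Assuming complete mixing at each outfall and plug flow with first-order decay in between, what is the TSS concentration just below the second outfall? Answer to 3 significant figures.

24.9 mg/L

Conservation of mass: C = (6.050·19.00 + 0.1530·196.0) / 6.203 = 144.9/6.203 = 23.37 mg/L; combined flow 6.203 m³/s.
Travel time t = 8.12·1000 / 0.36 = 22560 s = 6.265 h.
Half-life 77 h → k = ln 2 / 77 = 0.009002 h⁻¹ = 0.2160 d⁻¹.
First-order decay: C = 23.37·exp(−k·t) = 23.37·0.9452 = 22.08 mg/L.
At the second outfall, C = (6.203·22.08 + 0.4580·62.60) / (6.203 + 0.4580) = 24.87 mg/L.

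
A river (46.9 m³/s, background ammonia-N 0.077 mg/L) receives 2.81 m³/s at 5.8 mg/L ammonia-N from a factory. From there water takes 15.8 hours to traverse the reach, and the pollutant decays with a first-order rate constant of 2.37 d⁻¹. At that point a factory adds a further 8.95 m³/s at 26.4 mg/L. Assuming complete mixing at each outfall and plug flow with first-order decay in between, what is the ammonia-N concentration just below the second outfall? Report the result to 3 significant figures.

Mixed concentration C = ΣQC/ΣQ = (46.90·0.07700 + 2.810·5.800) / 49.71 = 19.91/49.71 = 0.4005 mg/L; combined flow 49.71 m³/s.
First-order decay: C = 0.4005·exp(−k·t) = 0.4005·0.2101 = 0.08414 mg/L.
At the second outfall, C = (49.71·0.08414 + 8.950·26.40) / (49.71 + 8.950) = 4.099 mg/L.

4.10 mg/L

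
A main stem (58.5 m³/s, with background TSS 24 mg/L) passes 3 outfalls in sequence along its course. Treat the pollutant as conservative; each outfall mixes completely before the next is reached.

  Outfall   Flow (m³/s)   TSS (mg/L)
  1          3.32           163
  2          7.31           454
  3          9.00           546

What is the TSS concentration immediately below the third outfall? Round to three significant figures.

Below outfall 1: Q → 61.82 m³/s, C = (58.50·24.00 + 3.320·163.0)/61.82 = 31.46 mg/L.
Below outfall 2: Q → 69.13 m³/s, C = (61.82·31.46 + 7.310·454.0)/69.13 = 76.14 mg/L.
Below outfall 3: Q → 78.13 m³/s, C = (69.13·76.14 + 9.000·546.0)/78.13 = 130.3 mg/L.

130 mg/L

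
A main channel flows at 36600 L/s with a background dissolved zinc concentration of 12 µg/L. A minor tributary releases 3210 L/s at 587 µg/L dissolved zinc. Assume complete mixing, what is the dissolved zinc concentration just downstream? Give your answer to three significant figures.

58.4 µg/L

Mass balance: C = (36600·12.00 + 3210·587.0) / 39810 = 2323000/39810 = 58.36 µg/L.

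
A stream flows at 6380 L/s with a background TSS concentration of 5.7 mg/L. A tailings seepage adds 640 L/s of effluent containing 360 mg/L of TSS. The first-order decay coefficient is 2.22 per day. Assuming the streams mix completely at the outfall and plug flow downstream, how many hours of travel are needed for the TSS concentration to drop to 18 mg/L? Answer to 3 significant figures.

Mass balance: C = (6380·5.700 + 640.0·360.0) / 7020 = 266800/7020 = 38.00 mg/L.
38.00·exp(−k·t) = 18 → t = ln(38.00/18)/k = 29080 s = 8.078 h.

8.08 h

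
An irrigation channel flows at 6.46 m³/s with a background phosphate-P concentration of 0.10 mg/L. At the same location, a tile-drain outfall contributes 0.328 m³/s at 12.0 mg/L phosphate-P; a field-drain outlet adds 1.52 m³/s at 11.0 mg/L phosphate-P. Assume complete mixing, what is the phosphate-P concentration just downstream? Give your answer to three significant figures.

After mixing, C = (6.460·0.1000 + 0.3280·12.00 + 1.520·11.00) / 8.308 = 21.30/8.308 = 2.564 mg/L.

2.56 mg/L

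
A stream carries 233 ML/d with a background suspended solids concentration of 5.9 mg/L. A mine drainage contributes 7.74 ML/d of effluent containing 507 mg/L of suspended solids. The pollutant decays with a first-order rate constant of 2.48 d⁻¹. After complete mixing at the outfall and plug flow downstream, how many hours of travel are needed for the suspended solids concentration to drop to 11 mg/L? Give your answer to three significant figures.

6.71 h

After mixing, C = (233.0·5.900 + 7.740·507.0) / 240.7 = 5299/240.7 = 22.01 mg/L.
22.01·exp(−k·t) = 11 → t = ln(22.01/11)/k = 24170 s = 6.713 h.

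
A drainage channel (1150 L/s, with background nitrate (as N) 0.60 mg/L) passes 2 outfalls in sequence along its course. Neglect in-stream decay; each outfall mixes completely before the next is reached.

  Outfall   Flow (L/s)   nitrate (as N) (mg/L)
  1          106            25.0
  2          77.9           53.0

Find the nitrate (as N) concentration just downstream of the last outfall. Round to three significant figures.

5.60 mg/L

Outfall 1: combined Q = 1256 L/s; C = (1150·0.6000 + 106.0·25.00)/1256 = 2.659 mg/L.
Outfall 2: combined Q = 1334 L/s; C = (1256·2.659 + 77.90·53.00)/1334 = 5.599 mg/L.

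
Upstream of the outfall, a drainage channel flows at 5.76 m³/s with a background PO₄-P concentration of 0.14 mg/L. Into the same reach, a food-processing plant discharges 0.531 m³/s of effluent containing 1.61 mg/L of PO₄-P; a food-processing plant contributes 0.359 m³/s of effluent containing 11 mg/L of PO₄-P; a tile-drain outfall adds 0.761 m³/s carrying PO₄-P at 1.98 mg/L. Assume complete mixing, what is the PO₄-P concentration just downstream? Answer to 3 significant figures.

0.960 mg/L

After mixing, C = (5.760·0.1400 + 0.5310·1.610 + 0.3590·11.00 + 0.7610·1.980) / 7.411 = 7.117/7.411 = 0.9603 mg/L.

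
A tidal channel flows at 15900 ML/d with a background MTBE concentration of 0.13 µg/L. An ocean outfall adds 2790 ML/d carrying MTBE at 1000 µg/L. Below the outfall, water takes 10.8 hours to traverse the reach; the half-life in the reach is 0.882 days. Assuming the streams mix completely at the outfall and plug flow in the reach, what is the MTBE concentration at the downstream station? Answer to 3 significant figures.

Mixed concentration C = ΣQC/ΣQ = (15900·0.1300 + 2790·1000) / 18690 = 2792000/18690 = 149.4 µg/L.
Half-life 0.882 d → k = ln 2 / 0.882 = 0.7859 d⁻¹.
Decay over the reach: 149.4·exp(−kt) = 149.4·0.7021 = 104.9 µg/L.

105 µg/L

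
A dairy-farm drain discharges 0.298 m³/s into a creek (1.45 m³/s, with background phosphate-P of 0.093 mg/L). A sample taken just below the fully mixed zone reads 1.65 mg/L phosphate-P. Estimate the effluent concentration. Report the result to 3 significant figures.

Mass balance: 1.450·0.09300 + 0.2980·Cₑ = 1.748·1.650
→ Cₑ = (1.748·1.650 − 1.450·0.09300) / 0.2980 = 9.226 mg/L.

9.23 mg/L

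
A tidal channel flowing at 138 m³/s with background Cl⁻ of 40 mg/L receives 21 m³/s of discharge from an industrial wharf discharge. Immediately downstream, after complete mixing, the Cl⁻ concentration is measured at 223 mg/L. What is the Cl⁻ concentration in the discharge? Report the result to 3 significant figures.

1430 mg/L

Mass balance: 138.0·40.00 + 21.00·Cₑ = 159.0·223.0
→ Cₑ = (159.0·223.0 − 138.0·40.00) / 21.00 = 1426 mg/L.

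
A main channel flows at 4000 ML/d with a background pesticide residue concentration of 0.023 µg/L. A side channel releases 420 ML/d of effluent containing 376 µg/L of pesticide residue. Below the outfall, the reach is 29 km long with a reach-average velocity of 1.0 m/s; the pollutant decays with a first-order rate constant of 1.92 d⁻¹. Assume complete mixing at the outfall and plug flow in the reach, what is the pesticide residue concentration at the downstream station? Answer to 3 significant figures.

18.8 µg/L

Mixed concentration C = ΣQC/ΣQ = (4000·0.02300 + 420.0·376.0) / 4420 = 158000/4420 = 35.75 µg/L.
Travel time t = 29·1000 / 1.0 = 29000 s = 8.056 h.
Decay over the reach: 35.75·exp(−kt) = 35.75·0.5250 = 18.77 µg/L.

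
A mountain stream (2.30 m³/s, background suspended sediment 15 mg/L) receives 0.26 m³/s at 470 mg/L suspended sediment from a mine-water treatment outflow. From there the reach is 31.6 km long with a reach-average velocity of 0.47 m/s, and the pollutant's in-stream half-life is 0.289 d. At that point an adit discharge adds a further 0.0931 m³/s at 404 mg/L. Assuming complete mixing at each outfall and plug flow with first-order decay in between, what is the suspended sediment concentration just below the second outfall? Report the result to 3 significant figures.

23.3 mg/L

Mixed concentration C = ΣQC/ΣQ = (2.300·15.00 + 0.2600·470.0) / 2.560 = 156.7/2.560 = 61.21 mg/L; combined flow 2.560 m³/s.
Travel time t = 31.6·1000 / 0.47 = 67230 s = 18.68 h.
Half-life 0.289 d → k = ln 2 / 0.289 = 2.398 d⁻¹.
First-order decay: C = 61.21·exp(−k·t) = 61.21·0.1547 = 9.468 mg/L.
Second outfall: C = (2.560·9.468 + 0.09310·404.0)/2.653 = 23.31 mg/L.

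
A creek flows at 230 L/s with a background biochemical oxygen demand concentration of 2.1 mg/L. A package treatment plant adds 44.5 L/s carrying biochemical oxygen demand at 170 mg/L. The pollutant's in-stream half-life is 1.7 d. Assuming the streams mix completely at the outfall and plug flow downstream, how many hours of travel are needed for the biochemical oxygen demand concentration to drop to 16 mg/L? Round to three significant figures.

35.6 h

Conservation of mass: C = (230.0·2.100 + 44.50·170.0) / 274.5 = 8048/274.5 = 29.32 mg/L.
Half-life 1.7 d → k = ln 2 / 1.7 = 0.4077 d⁻¹.
29.32·exp(−k·t) = 16 → t = ln(29.32/16)/k = 128300 s = 35.65 h.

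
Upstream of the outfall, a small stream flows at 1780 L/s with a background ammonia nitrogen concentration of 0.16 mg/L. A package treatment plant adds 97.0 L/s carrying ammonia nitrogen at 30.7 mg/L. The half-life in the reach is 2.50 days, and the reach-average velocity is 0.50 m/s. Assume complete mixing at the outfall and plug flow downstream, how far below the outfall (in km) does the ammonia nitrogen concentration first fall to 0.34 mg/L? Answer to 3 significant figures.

254 km

After mixing, C = (1780·0.1600 + 97.00·30.70) / 1877 = 3263/1877 = 1.738 mg/L.
Half-life 2.50 d → k = ln 2 / 2.50 = 0.2773 d⁻¹.
Set 1.738·exp(−k·t) = 0.34 → t = ln(1.738/0.34)/k = 508500 s = 141.2 h.
Distance = v·t = 0.50·508500 = 254200 m = 254.2 km.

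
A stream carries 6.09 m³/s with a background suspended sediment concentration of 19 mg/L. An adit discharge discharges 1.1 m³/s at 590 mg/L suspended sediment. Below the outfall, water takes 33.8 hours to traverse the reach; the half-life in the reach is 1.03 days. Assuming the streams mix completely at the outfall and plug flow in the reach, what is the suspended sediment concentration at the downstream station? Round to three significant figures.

41.2 mg/L

After mixing, C = (6.090·19.00 + 1.100·590.0) / 7.190 = 764.7/7.190 = 106.4 mg/L.
Half-life 1.03 d → k = ln 2 / 1.03 = 0.6730 d⁻¹.
After decay, C = 106.4 × e^(−kt) = 106.4 × 0.3876 = 41.23 mg/L.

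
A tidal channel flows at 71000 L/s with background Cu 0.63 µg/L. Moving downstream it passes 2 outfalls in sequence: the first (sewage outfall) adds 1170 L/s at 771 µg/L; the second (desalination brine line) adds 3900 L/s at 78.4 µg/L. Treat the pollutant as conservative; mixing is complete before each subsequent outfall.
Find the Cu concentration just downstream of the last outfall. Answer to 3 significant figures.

16.5 µg/L

After outfall 1: Q = 71000 + 1170 = 72170 L/s; C = (71000·0.6300 + 1170·771.0)/72170 = 13.12 µg/L.
After outfall 2: Q = 72170 + 3900 = 76070 L/s; C = (72170·13.12 + 3900·78.40)/76070 = 16.47 µg/L.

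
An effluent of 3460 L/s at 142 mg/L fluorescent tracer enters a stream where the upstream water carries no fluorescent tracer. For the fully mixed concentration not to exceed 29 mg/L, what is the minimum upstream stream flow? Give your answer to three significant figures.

13500 L/s

Set C_mix = 29: (Q·0 + 3460·142.0) / (Q + 3460) = 29
→ Q = 3460·(142.0 − 29)/(29 − 0) = 13480 L/s.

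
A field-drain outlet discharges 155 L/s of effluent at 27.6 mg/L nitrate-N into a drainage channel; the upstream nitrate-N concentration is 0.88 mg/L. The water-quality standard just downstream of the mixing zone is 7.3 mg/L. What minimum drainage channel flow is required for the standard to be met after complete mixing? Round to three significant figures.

Set C_mix = 7.3: (Q·0.8800 + 155.0·27.60) / (Q + 155.0) = 7.3
→ Q = 155.0·(27.60 − 7.3)/(7.3 − 0.8800) = 490.1 L/s.

490 L/s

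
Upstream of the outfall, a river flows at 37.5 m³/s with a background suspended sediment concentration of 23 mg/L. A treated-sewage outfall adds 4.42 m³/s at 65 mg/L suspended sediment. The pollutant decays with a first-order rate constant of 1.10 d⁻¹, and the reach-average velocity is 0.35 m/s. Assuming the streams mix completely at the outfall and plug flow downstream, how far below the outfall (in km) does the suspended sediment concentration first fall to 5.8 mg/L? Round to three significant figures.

42.7 km

Conservation of mass: C = (37.50·23.00 + 4.420·65.00) / 41.92 = 1150/41.92 = 27.43 mg/L.
Set 27.43·exp(−k·t) = 5.8 → t = ln(27.43/5.8)/k = 122000 s = 33.90 h.
Distance = v·t = 0.35·122000 = 42710 m = 42.71 km.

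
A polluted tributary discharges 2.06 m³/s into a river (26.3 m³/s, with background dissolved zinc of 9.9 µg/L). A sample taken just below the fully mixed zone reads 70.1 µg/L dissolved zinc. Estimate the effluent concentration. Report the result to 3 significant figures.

Mass balance: 26.30·9.900 + 2.060·Cₑ = 28.36·70.10
→ Cₑ = (28.36·70.10 − 26.30·9.900) / 2.060 = 838.7 µg/L.

839 µg/L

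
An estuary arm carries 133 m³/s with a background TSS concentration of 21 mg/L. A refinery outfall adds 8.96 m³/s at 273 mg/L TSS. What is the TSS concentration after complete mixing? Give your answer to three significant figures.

36.9 mg/L

After mixing, C = (133.0·21.00 + 8.960·273.0) / 142.0 = 5239/142.0 = 36.91 mg/L.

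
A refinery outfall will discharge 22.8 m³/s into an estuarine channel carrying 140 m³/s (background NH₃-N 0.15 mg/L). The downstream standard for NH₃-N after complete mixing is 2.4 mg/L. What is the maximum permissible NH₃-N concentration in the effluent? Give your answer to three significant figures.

At the limit, (Qr·Cr + Qe·Cₑ)/(Qr + Qe) = 2.4:
Cₑ = (162.8·2.4 − 140.0·0.1500) / 22.80 = 16.22 mg/L.

16.2 mg/L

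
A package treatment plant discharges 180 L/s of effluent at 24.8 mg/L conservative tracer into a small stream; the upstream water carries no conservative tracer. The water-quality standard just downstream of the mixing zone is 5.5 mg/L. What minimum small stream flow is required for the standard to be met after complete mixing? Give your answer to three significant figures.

632 L/s

Set C_mix = 5.5: (Q·0 + 180.0·24.80) / (Q + 180.0) = 5.5
→ Q = 180.0·(24.80 − 5.5)/(5.5 − 0) = 631.6 L/s.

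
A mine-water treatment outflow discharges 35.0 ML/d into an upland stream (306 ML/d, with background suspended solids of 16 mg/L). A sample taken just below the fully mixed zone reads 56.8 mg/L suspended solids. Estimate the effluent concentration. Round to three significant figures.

414 mg/L

Mass balance: 306.0·16.00 + 35.00·Cₑ = 341.0·56.80
→ Cₑ = (341.0·56.80 − 306.0·16.00) / 35.00 = 413.5 mg/L.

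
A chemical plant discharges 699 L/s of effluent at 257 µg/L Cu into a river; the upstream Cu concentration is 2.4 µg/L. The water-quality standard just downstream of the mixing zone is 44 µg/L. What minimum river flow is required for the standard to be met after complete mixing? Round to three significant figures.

3580 L/s

Set C_mix = 44: (Q·2.400 + 699.0·257.0) / (Q + 699.0) = 44
→ Q = 699.0·(257.0 − 44)/(44 − 2.400) = 3579 L/s.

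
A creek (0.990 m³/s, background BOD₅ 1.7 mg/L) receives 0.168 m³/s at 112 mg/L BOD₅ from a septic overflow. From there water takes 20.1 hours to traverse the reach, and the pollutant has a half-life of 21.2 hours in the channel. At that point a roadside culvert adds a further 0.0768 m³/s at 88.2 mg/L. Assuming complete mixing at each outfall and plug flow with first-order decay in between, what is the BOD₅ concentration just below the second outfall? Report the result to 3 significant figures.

Mass balance: C = (0.9900·1.700 + 0.1680·112.0) / 1.158 = 20.50/1.158 = 17.70 mg/L; combined flow 1.158 m³/s.
Half-life 21.2 h → k = ln 2 / 21.2 = 0.03270 h⁻¹ = 0.7847 d⁻¹.
Decay over the reach: 17.70·exp(−kt) = 17.70·0.5183 = 9.175 mg/L.
At the second outfall, C = (1.158·9.175 + 0.07680·88.20) / (1.158 + 0.07680) = 14.09 mg/L.

14.1 mg/L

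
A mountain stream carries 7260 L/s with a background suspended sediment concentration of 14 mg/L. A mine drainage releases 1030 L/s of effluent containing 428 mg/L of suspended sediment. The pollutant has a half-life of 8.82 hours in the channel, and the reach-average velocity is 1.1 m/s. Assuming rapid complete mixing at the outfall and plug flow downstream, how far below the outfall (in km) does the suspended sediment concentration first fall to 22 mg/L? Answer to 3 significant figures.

54.9 km

Conservation of mass: C = (7260·14.00 + 1030·428.0) / 8290 = 542500/8290 = 65.44 mg/L.
Half-life 8.82 h → k = ln 2 / 8.82 = 0.07859 h⁻¹ = 1.886 d⁻¹.
Set 65.44·exp(−k·t) = 22 → t = ln(65.44/22)/k = 49930 s = 13.87 h.
Distance = v·t = 1.1·49930 = 54930 m = 54.93 km.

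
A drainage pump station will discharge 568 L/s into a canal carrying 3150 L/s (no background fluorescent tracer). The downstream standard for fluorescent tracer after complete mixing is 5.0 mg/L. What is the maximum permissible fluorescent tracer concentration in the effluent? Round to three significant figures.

At the limit, (Qr·Cr + Qe·Cₑ)/(Qr + Qe) = 5.0:
Cₑ = (3718·5.0 − 3150·0) / 568.0 = 32.73 mg/L.

32.7 mg/L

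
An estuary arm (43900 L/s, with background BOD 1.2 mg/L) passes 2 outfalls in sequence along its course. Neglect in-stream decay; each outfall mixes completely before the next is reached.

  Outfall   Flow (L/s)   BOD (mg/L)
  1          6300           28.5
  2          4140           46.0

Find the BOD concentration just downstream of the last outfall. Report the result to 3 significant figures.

7.78 mg/L

Below outfall 1: Q → 50200 L/s, C = (43900·1.200 + 6300·28.50)/50200 = 4.626 mg/L.
Below outfall 2: Q → 54340 L/s, C = (50200·4.626 + 4140·46.00)/54340 = 7.778 mg/L.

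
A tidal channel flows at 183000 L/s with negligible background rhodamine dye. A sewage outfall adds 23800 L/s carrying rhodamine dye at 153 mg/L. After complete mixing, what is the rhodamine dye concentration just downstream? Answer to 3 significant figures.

17.6 mg/L

Conservation of mass: C = (183000·0 + 23800·153.0) / 206800 = 3641000/206800 = 17.61 mg/L.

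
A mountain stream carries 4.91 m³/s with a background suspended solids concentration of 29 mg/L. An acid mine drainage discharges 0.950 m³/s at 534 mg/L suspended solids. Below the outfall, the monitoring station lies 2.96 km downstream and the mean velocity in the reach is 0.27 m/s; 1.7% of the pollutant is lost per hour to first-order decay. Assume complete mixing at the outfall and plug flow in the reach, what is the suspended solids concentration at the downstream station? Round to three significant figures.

Mixed concentration C = ΣQC/ΣQ = (4.910·29.00 + 0.9500·534.0) / 5.860 = 649.7/5.860 = 110.9 mg/L.
Travel time t = 2.96·1000 / 0.27 = 10960 s = 3.045 h.
1.7%/h lost → k = −ln(1 − 0.017) = 0.01715 h⁻¹.
First-order decay: C = 110.9·exp(−k·t) = 110.9·0.9491 = 105.2 mg/L.

105 mg/L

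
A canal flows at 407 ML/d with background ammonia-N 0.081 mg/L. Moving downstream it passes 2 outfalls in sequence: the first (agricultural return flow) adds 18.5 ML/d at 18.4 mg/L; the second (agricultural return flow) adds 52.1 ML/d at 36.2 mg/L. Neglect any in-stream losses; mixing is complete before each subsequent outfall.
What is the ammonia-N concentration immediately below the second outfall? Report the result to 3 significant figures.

4.73 mg/L

Below outfall 1: Q → 425.5 ML/d, C = (407.0·0.08100 + 18.50·18.40)/425.5 = 0.8775 mg/L.
Below outfall 2: Q → 477.6 ML/d, C = (425.5·0.8775 + 52.10·36.20)/477.6 = 4.731 mg/L.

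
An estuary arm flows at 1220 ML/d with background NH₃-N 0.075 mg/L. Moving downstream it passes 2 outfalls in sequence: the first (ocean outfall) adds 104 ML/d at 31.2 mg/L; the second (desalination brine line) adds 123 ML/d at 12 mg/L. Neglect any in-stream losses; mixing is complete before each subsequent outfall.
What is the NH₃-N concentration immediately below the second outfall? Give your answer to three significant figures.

Below outfall 1: Q → 1324 ML/d, C = (1220·0.07500 + 104.0·31.20)/1324 = 2.520 mg/L.
Below outfall 2: Q → 1447 ML/d, C = (1324·2.520 + 123.0·12.00)/1447 = 3.326 mg/L.

3.33 mg/L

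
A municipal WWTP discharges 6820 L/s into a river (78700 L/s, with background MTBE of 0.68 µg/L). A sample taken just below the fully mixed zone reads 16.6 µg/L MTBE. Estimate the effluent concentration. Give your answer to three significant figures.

200 µg/L

Mass balance: 78700·0.6800 + 6820·Cₑ = 85520·16.60
→ Cₑ = (85520·16.60 − 78700·0.6800) / 6820 = 200.3 µg/L.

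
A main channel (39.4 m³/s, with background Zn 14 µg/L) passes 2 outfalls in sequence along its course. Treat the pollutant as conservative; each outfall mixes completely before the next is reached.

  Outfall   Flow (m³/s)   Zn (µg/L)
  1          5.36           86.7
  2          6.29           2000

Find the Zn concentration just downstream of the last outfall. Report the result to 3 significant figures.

Outfall 1: combined Q = 44.76 m³/s; C = (39.40·14.00 + 5.360·86.70)/44.76 = 22.71 µg/L.
Outfall 2: combined Q = 51.05 m³/s; C = (44.76·22.71 + 6.290·2000)/51.05 = 266.3 µg/L.

266 µg/L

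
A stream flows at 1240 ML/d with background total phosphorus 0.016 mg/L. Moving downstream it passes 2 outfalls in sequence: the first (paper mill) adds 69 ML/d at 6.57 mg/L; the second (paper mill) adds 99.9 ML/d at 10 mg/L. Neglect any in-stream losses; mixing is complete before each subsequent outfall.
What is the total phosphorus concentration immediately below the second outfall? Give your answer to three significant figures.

1.04 mg/L

Outfall 1: combined Q = 1309 ML/d; C = (1240·0.01600 + 69.00·6.570)/1309 = 0.3615 mg/L.
Outfall 2: combined Q = 1409 ML/d; C = (1309·0.3615 + 99.90·10.00)/1409 = 1.045 mg/L.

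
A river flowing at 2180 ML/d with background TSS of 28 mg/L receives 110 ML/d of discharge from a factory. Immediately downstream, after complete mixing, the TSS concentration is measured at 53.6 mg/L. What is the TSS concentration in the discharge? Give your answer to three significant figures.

Mass balance: 2180·28.00 + 110.0·Cₑ = 2290·53.60
→ Cₑ = (2290·53.60 − 2180·28.00) / 110.0 = 560.9 mg/L.

561 mg/L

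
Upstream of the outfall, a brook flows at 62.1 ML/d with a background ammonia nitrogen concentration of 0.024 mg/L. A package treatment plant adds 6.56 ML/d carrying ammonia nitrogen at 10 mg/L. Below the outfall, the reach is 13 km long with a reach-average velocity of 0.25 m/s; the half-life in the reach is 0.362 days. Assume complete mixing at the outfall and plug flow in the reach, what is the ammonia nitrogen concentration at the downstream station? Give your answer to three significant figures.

Mixed concentration C = ΣQC/ΣQ = (62.10·0.02400 + 6.560·10.00) / 68.66 = 67.09/68.66 = 0.9771 mg/L.
Travel time t = 13·1000 / 0.25 = 52000 s = 14.44 h.
Half-life 0.362 d → k = ln 2 / 0.362 = 1.915 d⁻¹.
First-order decay: C = 0.9771·exp(−k·t) = 0.9771·0.3159 = 0.3087 mg/L.

0.309 mg/L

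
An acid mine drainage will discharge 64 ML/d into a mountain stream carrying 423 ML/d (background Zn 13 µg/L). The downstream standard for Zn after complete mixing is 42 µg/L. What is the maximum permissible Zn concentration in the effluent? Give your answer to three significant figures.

At the limit, (Qr·Cr + Qe·Cₑ)/(Qr + Qe) = 42:
Cₑ = (487.0·42 − 423.0·13.00) / 64.00 = 233.7 µg/L.

234 µg/L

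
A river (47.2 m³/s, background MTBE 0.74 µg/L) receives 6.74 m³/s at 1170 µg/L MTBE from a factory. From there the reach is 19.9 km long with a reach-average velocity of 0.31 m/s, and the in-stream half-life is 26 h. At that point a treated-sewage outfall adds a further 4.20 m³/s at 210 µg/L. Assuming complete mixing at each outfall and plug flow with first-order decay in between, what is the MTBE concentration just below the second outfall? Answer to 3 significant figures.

Flow-weighted average: C = (47.20·0.7400 + 6.740·1170) / 53.94 = 7921/53.94 = 146.8 µg/L; combined flow 53.94 m³/s.
Travel time t = 19.9·1000 / 0.31 = 64190 s = 17.83 h.
Half-life 26 h → k = ln 2 / 26 = 0.02666 h⁻¹ = 0.6398 d⁻¹.
Applying C = C₀e^(−kt): 146.8 × 0.6216 = 91.28 µg/L.
At the second outfall, C = (53.94·91.28 + 4.200·210.0) / (53.94 + 4.200) = 99.86 µg/L.

99.9 µg/L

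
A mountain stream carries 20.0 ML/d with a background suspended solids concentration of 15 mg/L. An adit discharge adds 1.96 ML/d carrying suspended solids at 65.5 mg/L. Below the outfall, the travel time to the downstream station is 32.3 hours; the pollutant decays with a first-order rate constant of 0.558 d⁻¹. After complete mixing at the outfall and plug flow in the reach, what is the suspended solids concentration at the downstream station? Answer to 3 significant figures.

Conservation of mass: C = (20.00·15.00 + 1.960·65.50) / 21.96 = 428.4/21.96 = 19.51 mg/L.
First-order decay: C = 19.51·exp(−k·t) = 19.51·0.4719 = 9.206 mg/L.

9.21 mg/L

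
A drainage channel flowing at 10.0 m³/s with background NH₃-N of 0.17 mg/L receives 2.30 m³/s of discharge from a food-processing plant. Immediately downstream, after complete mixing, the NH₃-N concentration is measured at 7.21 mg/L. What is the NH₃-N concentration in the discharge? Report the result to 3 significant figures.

37.8 mg/L

Mass balance: 10.00·0.1700 + 2.300·Cₑ = 12.30·7.210
→ Cₑ = (12.30·7.210 − 10.00·0.1700) / 2.300 = 37.82 mg/L.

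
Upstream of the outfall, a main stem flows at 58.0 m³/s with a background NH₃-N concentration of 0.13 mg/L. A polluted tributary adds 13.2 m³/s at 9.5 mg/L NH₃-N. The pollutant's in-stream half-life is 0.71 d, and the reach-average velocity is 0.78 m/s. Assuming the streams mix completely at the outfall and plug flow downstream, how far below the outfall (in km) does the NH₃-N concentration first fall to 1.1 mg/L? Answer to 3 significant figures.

Mass balance: C = (58.00·0.1300 + 13.20·9.500) / 71.20 = 132.9/71.20 = 1.867 mg/L.
Half-life 0.71 d → k = ln 2 / 0.71 = 0.9763 d⁻¹.
Set 1.867·exp(−k·t) = 1.1 → t = ln(1.867/1.1)/k = 46830 s = 13.01 h.
Distance = v·t = 0.78·46830 = 36520 m = 36.52 km.

36.5 km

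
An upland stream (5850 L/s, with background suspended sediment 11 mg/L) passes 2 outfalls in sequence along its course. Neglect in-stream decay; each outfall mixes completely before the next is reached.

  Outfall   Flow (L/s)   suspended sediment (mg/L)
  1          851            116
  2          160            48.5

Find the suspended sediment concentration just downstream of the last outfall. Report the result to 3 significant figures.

24.9 mg/L

After outfall 1: Q = 5850 + 851.0 = 6701 L/s; C = (5850·11.00 + 851.0·116.0)/6701 = 24.33 mg/L.
After outfall 2: Q = 6701 + 160.0 = 6861 L/s; C = (6701·24.33 + 160.0·48.50)/6861 = 24.90 mg/L.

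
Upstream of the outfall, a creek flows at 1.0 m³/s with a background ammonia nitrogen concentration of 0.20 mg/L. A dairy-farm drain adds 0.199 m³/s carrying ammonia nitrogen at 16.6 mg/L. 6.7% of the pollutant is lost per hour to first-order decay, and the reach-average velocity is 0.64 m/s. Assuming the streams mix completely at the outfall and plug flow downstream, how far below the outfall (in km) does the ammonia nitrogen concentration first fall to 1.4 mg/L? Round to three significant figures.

24.4 km

Conservation of mass: C = (1.000·0.2000 + 0.1990·16.60) / 1.199 = 3.503/1.199 = 2.922 mg/L.
6.7%/h lost → k = −ln(1 − 0.067) = 0.06935 h⁻¹.
Set 2.922·exp(−k·t) = 1.4 → t = ln(2.922/1.4)/k = 38190 s = 10.61 h.
Distance = v·t = 0.64·38190 = 24440 m = 24.44 km.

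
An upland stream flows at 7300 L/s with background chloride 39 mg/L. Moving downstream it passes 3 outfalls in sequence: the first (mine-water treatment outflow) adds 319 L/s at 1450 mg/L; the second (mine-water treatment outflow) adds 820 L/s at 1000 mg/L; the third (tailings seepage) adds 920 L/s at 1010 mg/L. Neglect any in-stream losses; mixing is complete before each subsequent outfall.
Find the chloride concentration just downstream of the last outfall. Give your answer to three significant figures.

267 mg/L

Outfall 1: combined Q = 7619 L/s; C = (7300·39.00 + 319.0·1450)/7619 = 98.08 mg/L.
Outfall 2: combined Q = 8439 L/s; C = (7619·98.08 + 820.0·1000)/8439 = 185.7 mg/L.
Outfall 3: combined Q = 9359 L/s; C = (8439·185.7 + 920.0·1010)/9359 = 266.7 mg/L.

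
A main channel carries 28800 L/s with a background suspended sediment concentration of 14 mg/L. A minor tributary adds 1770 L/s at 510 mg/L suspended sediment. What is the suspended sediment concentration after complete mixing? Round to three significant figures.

42.7 mg/L

After mixing, C = (28800·14.00 + 1770·510.0) / 30570 = 1306000/30570 = 42.72 mg/L.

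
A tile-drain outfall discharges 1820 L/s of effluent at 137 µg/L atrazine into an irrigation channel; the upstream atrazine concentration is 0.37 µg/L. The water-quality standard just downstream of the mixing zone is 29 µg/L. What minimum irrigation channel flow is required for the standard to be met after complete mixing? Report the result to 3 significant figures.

6870 L/s

Set C_mix = 29: (Q·0.3700 + 1820·137.0) / (Q + 1820) = 29
→ Q = 1820·(137.0 − 29)/(29 − 0.3700) = 6866 L/s.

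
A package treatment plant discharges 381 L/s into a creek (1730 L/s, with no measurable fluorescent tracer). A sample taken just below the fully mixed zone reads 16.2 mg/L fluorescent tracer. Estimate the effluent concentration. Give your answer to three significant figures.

Mass balance: 1730·0 + 381.0·Cₑ = 2111·16.20
→ Cₑ = (2111·16.20 − 1730·0) / 381.0 = 89.76 mg/L.

89.8 mg/L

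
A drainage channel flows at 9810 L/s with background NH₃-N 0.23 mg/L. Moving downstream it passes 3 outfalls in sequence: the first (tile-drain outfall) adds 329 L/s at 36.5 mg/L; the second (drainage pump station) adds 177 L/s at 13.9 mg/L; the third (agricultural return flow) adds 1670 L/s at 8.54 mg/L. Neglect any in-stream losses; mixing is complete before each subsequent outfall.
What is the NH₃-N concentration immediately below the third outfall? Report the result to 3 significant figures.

2.59 mg/L

After outfall 1: Q = 9810 + 329.0 = 10140 L/s; C = (9810·0.2300 + 329.0·36.50)/10140 = 1.407 mg/L.
After outfall 2: Q = 10140 + 177.0 = 10320 L/s; C = (10140·1.407 + 177.0·13.90)/10320 = 1.621 mg/L.
After outfall 3: Q = 10320 + 1670 = 11990 L/s; C = (10320·1.621 + 1670·8.540)/11990 = 2.585 mg/L.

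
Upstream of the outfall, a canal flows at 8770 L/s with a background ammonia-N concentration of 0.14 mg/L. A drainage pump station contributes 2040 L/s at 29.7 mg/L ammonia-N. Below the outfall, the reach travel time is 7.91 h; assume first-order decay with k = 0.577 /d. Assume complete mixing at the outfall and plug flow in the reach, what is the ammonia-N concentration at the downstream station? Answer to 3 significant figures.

After mixing, C = (8770·0.1400 + 2040·29.70) / 10810 = 61820/10810 = 5.718 mg/L.
Decay over the reach: 5.718·exp(−kt) = 5.718·0.8268 = 4.728 mg/L.

4.73 mg/L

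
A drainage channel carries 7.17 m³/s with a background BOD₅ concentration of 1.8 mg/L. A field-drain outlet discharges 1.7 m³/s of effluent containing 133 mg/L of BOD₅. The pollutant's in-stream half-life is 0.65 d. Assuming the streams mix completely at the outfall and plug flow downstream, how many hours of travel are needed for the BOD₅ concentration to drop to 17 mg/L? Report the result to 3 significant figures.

Conservation of mass: C = (7.170·1.800 + 1.700·133.0) / 8.870 = 239.0/8.870 = 26.95 mg/L.
Half-life 0.65 d → k = ln 2 / 0.65 = 1.066 d⁻¹.
26.95·exp(−k·t) = 17 → t = ln(26.95/17)/k = 37320 s = 10.37 h.

10.4 h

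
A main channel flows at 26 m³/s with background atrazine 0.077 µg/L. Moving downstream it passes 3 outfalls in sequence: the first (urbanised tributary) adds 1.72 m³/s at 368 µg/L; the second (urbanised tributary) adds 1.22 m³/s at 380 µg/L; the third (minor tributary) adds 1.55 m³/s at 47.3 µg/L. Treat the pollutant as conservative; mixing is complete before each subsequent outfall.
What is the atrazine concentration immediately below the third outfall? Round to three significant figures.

38.4 µg/L

After outfall 1: Q = 26.00 + 1.720 = 27.72 m³/s; C = (26.00·0.07700 + 1.720·368.0)/27.72 = 22.91 µg/L.
After outfall 2: Q = 27.72 + 1.220 = 28.94 m³/s; C = (27.72·22.91 + 1.220·380.0)/28.94 = 37.96 µg/L.
After outfall 3: Q = 28.94 + 1.550 = 30.49 m³/s; C = (28.94·37.96 + 1.550·47.30)/30.49 = 38.43 µg/L.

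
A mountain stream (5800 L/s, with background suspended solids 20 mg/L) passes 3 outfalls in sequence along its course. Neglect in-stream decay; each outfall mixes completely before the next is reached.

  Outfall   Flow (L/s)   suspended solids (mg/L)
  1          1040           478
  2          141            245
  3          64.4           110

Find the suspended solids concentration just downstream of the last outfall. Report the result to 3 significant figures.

92.9 mg/L

Outfall 1: combined Q = 6840 L/s; C = (5800·20.00 + 1040·478.0)/6840 = 89.64 mg/L.
Outfall 2: combined Q = 6981 L/s; C = (6840·89.64 + 141.0·245.0)/6981 = 92.78 mg/L.
Outfall 3: combined Q = 7045 L/s; C = (6981·92.78 + 64.40·110.0)/7045 = 92.93 mg/L.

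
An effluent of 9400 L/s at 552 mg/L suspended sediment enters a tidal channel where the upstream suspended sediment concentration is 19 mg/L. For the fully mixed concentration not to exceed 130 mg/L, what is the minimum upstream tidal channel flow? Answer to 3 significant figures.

35700 L/s

Set C_mix = 130: (Q·19.00 + 9400·552.0) / (Q + 9400) = 130
→ Q = 9400·(552.0 − 130)/(130 − 19.00) = 35740 L/s.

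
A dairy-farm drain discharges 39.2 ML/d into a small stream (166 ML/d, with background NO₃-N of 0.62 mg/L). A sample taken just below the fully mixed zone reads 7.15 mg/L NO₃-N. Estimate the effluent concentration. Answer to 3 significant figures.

34.8 mg/L

Mass balance: 166.0·0.6200 + 39.20·Cₑ = 205.2·7.150
→ Cₑ = (205.2·7.150 − 166.0·0.6200) / 39.20 = 34.80 mg/L.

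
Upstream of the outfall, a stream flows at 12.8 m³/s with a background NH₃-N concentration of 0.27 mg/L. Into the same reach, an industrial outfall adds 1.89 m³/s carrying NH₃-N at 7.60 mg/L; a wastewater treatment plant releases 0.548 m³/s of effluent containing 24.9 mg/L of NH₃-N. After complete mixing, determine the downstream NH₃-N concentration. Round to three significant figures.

Mixed concentration C = ΣQC/ΣQ = (12.80·0.2700 + 1.890·7.600 + 0.5480·24.90) / 15.24 = 31.47/15.24 = 2.065 mg/L.

2.06 mg/L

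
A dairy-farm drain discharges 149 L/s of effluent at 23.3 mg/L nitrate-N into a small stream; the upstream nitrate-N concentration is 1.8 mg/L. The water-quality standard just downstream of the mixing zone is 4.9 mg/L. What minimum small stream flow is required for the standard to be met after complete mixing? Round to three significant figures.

884 L/s

Set C_mix = 4.9: (Q·1.800 + 149.0·23.30) / (Q + 149.0) = 4.9
→ Q = 149.0·(23.30 − 4.9)/(4.9 − 1.800) = 884.4 L/s.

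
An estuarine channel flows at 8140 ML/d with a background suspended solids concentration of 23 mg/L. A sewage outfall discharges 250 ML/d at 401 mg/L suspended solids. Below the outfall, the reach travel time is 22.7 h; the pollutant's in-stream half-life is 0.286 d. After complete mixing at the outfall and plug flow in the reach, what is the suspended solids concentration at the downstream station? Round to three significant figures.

Mixed concentration C = ΣQC/ΣQ = (8140·23.00 + 250.0·401.0) / 8390 = 287500/8390 = 34.26 mg/L.
Half-life 0.286 d → k = ln 2 / 0.286 = 2.424 d⁻¹.
Applying C = C₀e^(−kt): 34.26 × 0.1010 = 3.462 mg/L.

3.46 mg/L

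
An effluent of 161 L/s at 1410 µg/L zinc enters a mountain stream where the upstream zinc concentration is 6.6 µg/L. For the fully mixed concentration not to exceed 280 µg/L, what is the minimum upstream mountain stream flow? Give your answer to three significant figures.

Set C_mix = 280: (Q·6.600 + 161.0·1410) / (Q + 161.0) = 280
→ Q = 161.0·(1410 − 280)/(280 − 6.600) = 665.4 L/s.

665 L/s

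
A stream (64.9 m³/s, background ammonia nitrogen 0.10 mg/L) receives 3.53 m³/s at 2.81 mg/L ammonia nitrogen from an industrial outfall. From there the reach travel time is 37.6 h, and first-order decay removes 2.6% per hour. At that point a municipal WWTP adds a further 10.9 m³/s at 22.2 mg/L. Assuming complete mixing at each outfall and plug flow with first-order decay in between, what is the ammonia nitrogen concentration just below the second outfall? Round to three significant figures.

Flow-weighted average: C = (64.90·0.1000 + 3.530·2.810) / 68.43 = 16.41/68.43 = 0.2398 mg/L; combined flow 68.43 m³/s.
2.6%/h lost → k = −ln(1 − 0.026) = 0.02634 h⁻¹.
Decay over the reach: 0.2398·exp(−kt) = 0.2398·0.3714 = 0.08906 mg/L.
Second outfall: C = (68.43·0.08906 + 10.90·22.20)/79.33 = 3.127 mg/L.

3.13 mg/L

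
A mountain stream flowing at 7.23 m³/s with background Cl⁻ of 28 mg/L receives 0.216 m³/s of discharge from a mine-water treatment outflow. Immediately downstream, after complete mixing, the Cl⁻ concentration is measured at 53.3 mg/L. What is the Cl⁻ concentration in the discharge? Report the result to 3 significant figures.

900 mg/L

Mass balance: 7.230·28.00 + 0.2160·Cₑ = 7.446·53.30
→ Cₑ = (7.446·53.30 − 7.230·28.00) / 0.2160 = 900.1 mg/L.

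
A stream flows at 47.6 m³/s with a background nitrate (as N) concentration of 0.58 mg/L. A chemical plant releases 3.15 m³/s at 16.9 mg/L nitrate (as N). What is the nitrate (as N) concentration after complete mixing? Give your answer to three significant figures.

Mass balance: C = (47.60·0.5800 + 3.150·16.90) / 50.75 = 80.84/50.75 = 1.593 mg/L.

1.59 mg/L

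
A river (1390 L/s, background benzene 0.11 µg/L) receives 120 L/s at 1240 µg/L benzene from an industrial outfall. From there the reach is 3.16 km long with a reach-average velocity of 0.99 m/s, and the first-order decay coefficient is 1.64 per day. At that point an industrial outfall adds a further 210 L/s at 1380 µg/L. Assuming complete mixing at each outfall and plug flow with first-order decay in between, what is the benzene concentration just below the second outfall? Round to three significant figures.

Conservation of mass: C = (1390·0.1100 + 120.0·1240) / 1510 = 149000/1510 = 98.64 µg/L; combined flow 1510 L/s.
Travel time t = 3.16·1000 / 0.99 = 3192 s = 0.8866 h.
First-order decay: C = 98.64·exp(−k·t) = 98.64·0.9412 = 92.85 µg/L.
At the second outfall, C = (1510·92.85 + 210.0·1380) / (1510 + 210.0) = 250.0 µg/L.

250 µg/L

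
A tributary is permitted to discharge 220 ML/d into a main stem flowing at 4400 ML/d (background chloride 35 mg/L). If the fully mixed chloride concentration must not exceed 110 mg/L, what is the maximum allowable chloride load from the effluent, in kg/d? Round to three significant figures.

Mass balance at the limit: 4400·35.00 + 220.0·Cₑ = 4620·110 → Cₑ = 1610 mg/L.
220.0 ML/d = 2.546 m³/s. Load = 2.546 m³/s × 1610 g/m³ × 86 400 s/d = 354200 kg/d.

354000 kg/d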